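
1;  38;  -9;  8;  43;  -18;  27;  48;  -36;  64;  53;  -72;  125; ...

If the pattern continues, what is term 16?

Taking every 3rd term gives 3 separate tracks.
Track A: 1, 8, 27, 64, 125 — perfect cubes starting at 1³.
Track B: 38, 43, 48, 53 — adding 5 each time.
Track C: -9, -18, -36, -72 — geometric, ×2 each step.
Term 16 comes from track A (its 6th entry): 216.

216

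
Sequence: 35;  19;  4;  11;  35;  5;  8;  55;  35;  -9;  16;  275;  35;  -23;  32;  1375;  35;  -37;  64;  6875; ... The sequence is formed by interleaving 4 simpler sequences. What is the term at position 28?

171875

The terms cycle through 4 interleaved subsequences.
Subsequence A is 35, 35, 35, 35, 35, which is constant 35.
Subsequence B is 19, 5, -9, -23, -37, which is arithmetic, step −14.
Subsequence C is 4, 8, 16, 32, 64, which is successive powers of 2.
Subsequence D is 11, 55, 275, 1375, 6875, which is geometric with ratio 5.
Position 28 falls in subsequence D as its term 7, giving 171875.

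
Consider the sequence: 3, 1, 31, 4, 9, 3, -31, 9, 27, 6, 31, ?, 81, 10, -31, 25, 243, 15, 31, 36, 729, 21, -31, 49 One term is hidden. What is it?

Read the sequence 4 terms at a time; column i is its own pattern.
Track A: 3, 9, 27, 81, 243, 729 (successive powers of 3).
Track B: 1, 3, 6, 10, 15, 21 (triangular numbers starting at T_1).
Track C: 31, -31, 31, -31, 31, -31 (the oscillation 31·(−1)^(n+1)).
Track D: 4, 9, ?, 25, 36, 49 (consecutive squares n² from n = 2).
The gap is track D's term 3; the rule gives 16.

16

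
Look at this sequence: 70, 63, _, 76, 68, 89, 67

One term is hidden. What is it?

Odd-indexed and even-indexed terms follow separate rules.
Track A: 70, ?, 68, 67 (arithmetic with common difference −1).
Track B: 63, 76, 89 (adding 13 each time).
So the missing entry in track A is 69.

69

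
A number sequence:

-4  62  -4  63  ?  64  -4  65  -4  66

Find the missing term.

Split by position mod 2 into 2 tracks.
Stream A: -4, -4, ?, -4, -4 (constant -4).
Stream B: 62, 63, 64, 65, 66 (adding 1 each time).
So the missing entry in stream A is -4.

-4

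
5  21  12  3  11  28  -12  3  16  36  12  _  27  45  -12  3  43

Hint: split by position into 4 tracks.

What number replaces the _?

3

Split by position mod 4: positions 1, 5, 9, … form one track, and each other residue class forms its own.
Subsequence A is 5, 11, 16, 27, 43, which is Fibonacci-style (each term is the sum of the two before it).
Subsequence B is 21, 28, 36, 45, which is triangular numbers starting at T_6.
Subsequence C is 12, -12, 12, -12, which is oscillating between 12 and -12.
Subsequence D is 3, 3, ?, 3, which is always 3.
Filling subsequence D at index 3 by its rule yields 3.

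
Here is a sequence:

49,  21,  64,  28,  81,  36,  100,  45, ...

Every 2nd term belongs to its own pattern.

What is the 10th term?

55

Split by position mod 2 into 2 tracks.
Track A: 49, 64, 81, 100. Perfect squares starting at 7².
Track B: 21, 28, 36, 45. Triangular numbers n(n+1)/2 for n = 6, 7, ….
Term 10 comes from track B (its 5th entry): 55.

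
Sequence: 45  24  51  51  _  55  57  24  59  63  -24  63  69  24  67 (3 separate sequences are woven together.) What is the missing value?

Taking every 3rd term gives 3 separate tracks.
Stream A: 45, 51, 57, 63, 69 — arithmetic with common difference +6.
Stream B: 24, ?, 24, -24, 24 — alternating ±24.
Stream C: 51, 55, 59, 63, 67 — adding 4 each time.
So the missing entry in stream B is -24.

-24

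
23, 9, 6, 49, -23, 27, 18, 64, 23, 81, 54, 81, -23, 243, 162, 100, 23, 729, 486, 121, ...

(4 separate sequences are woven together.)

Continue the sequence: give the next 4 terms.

-23, 2187, 1458, 144

The terms cycle through 4 interleaved subsequences.
Stream A: 23, -23, 23, -23, 23 — oscillating between 23 and -23.
Stream B: 9, 27, 81, 243, 729 — powers of 3.
Stream C: 6, 18, 54, 162, 486 — geometric with ratio 3.
Stream D: 49, 64, 81, 100, 121 — consecutive squares n² from n = 7.
Position 21 falls in stream A as its term 6, giving -23.
The 22nd slot belongs to stream B; its 6th term is 2187.
The 23rd slot belongs to stream C; its 6th term is 1458.
Position 24 falls in stream D as its term 6, giving 144.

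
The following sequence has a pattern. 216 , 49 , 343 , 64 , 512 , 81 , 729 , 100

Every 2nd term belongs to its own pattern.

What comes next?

1000

Odd-indexed and even-indexed terms follow separate rules.
Track A: 216, 343, 512, 729 (consecutive cubes n³ from n = 6).
Track B: 49, 64, 81, 100 (the squares 7², 8², 9², …).
Position 9 → track A, term 5 = 1000.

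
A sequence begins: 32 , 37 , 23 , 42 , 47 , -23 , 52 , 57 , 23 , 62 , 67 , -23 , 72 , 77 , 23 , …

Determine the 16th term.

82

Reading positions in blocks of 3 reveals the pattern AAB — 2 tracks woven together.
Subsequence A: 32, 37, 42, 47, 52, 57, 62, 67, 72, 77. Adding 5 each time.
Subsequence B: 23, -23, 23, -23, 23. Alternating ±23.
Position 16 → subsequence A, term 11 = 82.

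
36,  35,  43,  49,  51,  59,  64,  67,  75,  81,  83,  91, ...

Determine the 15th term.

107

Reading positions in blocks of 3 reveals the pattern ABB — 2 tracks woven together.
Subsequence A is 36, 49, 64, 81, which is the squares 6², 7², 8², ….
Subsequence B is 35, 43, 51, 59, 67, 75, 83, 91, which is adding 8 each time.
Term 15 comes from subsequence B (its 10th entry): 107.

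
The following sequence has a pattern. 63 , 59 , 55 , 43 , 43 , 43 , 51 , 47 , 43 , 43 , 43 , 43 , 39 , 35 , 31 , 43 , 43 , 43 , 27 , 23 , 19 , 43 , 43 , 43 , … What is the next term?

15

Reading positions in blocks of 6 reveals the pattern AAABBB — 2 tracks woven together.
Subsequence A: 63, 59, 55, 51, 47, 43, 39, 35, 31, 27, 23, 19 — arithmetic, step −4.
Subsequence B: 43, 43, 43, 43, 43, 43, 43, 43, 43, 43, 43, 43 — constant 43.
Position 25 falls in subsequence A as its term 13, giving 15.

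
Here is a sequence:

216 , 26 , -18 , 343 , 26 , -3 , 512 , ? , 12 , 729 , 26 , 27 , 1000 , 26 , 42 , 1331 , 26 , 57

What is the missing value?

26

Taking every 3rd term gives 3 separate tracks.
Track A: 216, 343, 512, 729, 1000, 1331. Consecutive cubes n³ from n = 6.
Track B: 26, 26, ?, 26, 26, 26. The constant sequence 26.
Track C: -18, -3, 12, 27, 42, 57. Adding 15 each time.
Track B's pattern makes the blank 26.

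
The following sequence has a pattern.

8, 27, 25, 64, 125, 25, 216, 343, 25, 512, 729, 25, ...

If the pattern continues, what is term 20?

Positions follow the repeating pattern AAB; grouping by letter gives 2 tracks.
Subsequence A: 8, 27, 64, 125, 216, 343, 512, 729 (perfect cubes starting at 2³).
Subsequence B: 25, 25, 25, 25 (always 25).
Position 20 → subsequence A, term 14 = 3375.

3375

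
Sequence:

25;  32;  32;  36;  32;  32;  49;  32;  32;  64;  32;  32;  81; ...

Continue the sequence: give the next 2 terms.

32, 32

The slot pattern repeats as ABB (period 3), so there are 2 interleaved tracks.
Subsequence A: 25, 36, 49, 64, 81 (consecutive squares n² from n = 5).
Subsequence B: 32, 32, 32, 32, 32, 32, 32, 32 (always 32).
Position 14 → subsequence B, term 9 = 32.
Position 15 → subsequence B, term 10 = 32.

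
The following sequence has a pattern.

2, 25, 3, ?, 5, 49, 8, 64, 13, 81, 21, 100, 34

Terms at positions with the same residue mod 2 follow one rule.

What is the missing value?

The terms cycle through 2 interleaved subsequences.
Subsequence A: 2, 3, 5, 8, 13, 21, 34 — a Fibonacci-like recurrence a_n = a_{n-1} + a_{n-2}.
Subsequence B: 25, ?, 49, 64, 81, 100 — perfect squares starting at 5².
Subsequence B's pattern makes the blank 36.

36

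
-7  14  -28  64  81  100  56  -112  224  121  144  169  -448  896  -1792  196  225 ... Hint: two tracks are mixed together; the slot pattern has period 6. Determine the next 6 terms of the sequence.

256, 3584, -7168, 14336, 289, 324

Reading positions in blocks of 6 reveals the pattern AAABBB — 2 tracks woven together.
Track A: -7, 14, -28, 56, -112, 224, -448, 896, -1792 — geometric, ×-2 each step.
Track B: 64, 81, 100, 121, 144, 169, 196, 225 — the squares 8², 9², 10², ….
The 18th slot belongs to track B; its 9th term is 256.
Term 19 comes from track A (its 10th entry): 3584.
Term 20 comes from track A (its 11th entry): -7168.
Position 21 falls in track A as its term 12, giving 14336.
The 22nd slot belongs to track B; its 10th term is 289.
Term 23 comes from track B (its 11th entry): 324.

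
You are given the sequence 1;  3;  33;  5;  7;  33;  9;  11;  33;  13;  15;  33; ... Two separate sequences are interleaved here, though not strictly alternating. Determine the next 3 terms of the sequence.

17, 19, 33

Positions follow the repeating pattern AAB; grouping by letter gives 2 tracks.
Track A: 1, 3, 5, 7, 9, 11, 13, 15. Arithmetic with common difference +2.
Track B: 33, 33, 33, 33. The constant sequence 33.
The 13th slot belongs to track A; its 9th term is 17.
The 14th slot belongs to track A; its 10th term is 19.
The 15th slot belongs to track B; its 5th term is 33.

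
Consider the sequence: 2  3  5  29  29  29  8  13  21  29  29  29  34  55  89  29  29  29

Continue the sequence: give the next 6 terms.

Positions follow the repeating pattern AAABBB; grouping by letter gives 2 tracks.
Track A: 2, 3, 5, 8, 13, 21, 34, 55, 89 — each term equals the sum of the previous two.
Track B: 29, 29, 29, 29, 29, 29, 29, 29, 29 — always 29.
The 19th slot belongs to track A; its 10th term is 144.
The 20th slot belongs to track A; its 11th term is 233.
Position 21 → track A, term 12 = 377.
Position 22 → track B, term 10 = 29.
Position 23 falls in track B as its term 11, giving 29.
Position 24 falls in track B as its term 12, giving 29.

144, 233, 377, 29, 29, 29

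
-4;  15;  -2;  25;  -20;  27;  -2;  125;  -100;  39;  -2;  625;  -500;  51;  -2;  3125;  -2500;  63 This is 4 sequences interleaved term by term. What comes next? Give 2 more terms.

Split by position mod 4 into 4 tracks.
Stream A: -4, -20, -100, -500, -2500 (geometric with ratio 5).
Stream B: 15, 27, 39, 51, 63 (arithmetic with common difference +12).
Stream C: -2, -2, -2, -2 (always -2).
Stream D: 25, 125, 625, 3125 (powers 5^2, 5^3, 5^4, …).
Position 19 falls in stream C as its term 5, giving -2.
The 20th slot belongs to stream D; its 5th term is 15625.

-2, 15625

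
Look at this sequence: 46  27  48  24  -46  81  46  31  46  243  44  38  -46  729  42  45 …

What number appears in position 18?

Split by position mod 4 into 4 tracks.
Subsequence A: 46, -46, 46, -46 (the oscillation 46·(−1)^(n+1)).
Subsequence B: 27, 81, 243, 729 (powers 3^3, 3^4, 3^5, …).
Subsequence C: 48, 46, 44, 42 (arithmetic, step −2).
Subsequence D: 24, 31, 38, 45 (adding 7 each time).
Position 18 → subsequence B, term 5 = 2187.

2187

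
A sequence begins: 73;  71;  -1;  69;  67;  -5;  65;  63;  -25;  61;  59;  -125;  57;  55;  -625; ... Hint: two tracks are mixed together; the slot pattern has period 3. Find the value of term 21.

The slot pattern repeats as AAB (period 3), so there are 2 interleaved tracks.
Subsequence A is 73, 71, 69, 67, 65, 63, 61, 59, 57, 55, which is linear: a_n = 75 − 2·n.
Subsequence B is -1, -5, -25, -125, -625, which is multiplying by 5 each time.
Term 21 comes from subsequence B (its 7th entry): -15625.

-15625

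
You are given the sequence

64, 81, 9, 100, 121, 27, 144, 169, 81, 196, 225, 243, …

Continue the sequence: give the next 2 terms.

256, 289

The slot pattern repeats as AAB (period 3), so there are 2 interleaved tracks.
Stream A: 64, 81, 100, 121, 144, 169, 196, 225 (perfect squares starting at 8²).
Stream B: 9, 27, 81, 243 (successive powers of 3).
Position 13 falls in stream A as its term 9, giving 256.
Term 14 comes from stream A (its 10th entry): 289.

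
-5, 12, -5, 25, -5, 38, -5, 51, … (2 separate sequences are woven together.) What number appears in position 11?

-5

Split by position mod 2 into 2 tracks.
Track A: -5, -5, -5, -5 — constant -5.
Track B: 12, 25, 38, 51 — arithmetic, step +13.
The 11th slot belongs to track A; its 6th term is -5.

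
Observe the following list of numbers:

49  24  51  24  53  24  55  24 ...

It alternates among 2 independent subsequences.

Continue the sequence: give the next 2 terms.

Split by position mod 2 into 2 tracks.
Subsequence A: 49, 51, 53, 55 — arithmetic, step +2.
Subsequence B: 24, 24, 24, 24 — the constant sequence 24.
Position 9 falls in subsequence A as its term 5, giving 57.
Term 10 comes from subsequence B (its 5th entry): 24.

57, 24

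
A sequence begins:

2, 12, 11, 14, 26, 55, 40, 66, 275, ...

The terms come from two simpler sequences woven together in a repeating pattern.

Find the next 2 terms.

106, 172

The slot pattern repeats as AAB (period 3), so there are 2 interleaved tracks.
Track A is 2, 12, 14, 26, 40, 66, which is Fibonacci-style (each term is the sum of the two before it).
Track B is 11, 55, 275, which is geometric with ratio 5.
The 10th slot belongs to track A; its 7th term is 106.
The 11th slot belongs to track A; its 8th term is 172.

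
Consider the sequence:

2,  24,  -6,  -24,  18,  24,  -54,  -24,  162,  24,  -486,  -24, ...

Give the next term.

Taking every 2nd term gives 2 separate tracks.
Track A = 2, -6, 18, -54, 162, -486: multiplying by -3 each time.
Track B = 24, -24, 24, -24, 24, -24: alternating ±24.
Term 13 comes from track A (its 7th entry): 1458.

1458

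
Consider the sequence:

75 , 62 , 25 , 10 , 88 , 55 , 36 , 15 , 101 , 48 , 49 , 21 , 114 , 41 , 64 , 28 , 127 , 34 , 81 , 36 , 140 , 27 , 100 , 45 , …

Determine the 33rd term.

179

Taking every 4th term gives 4 separate tracks.
Track A: 75, 88, 101, 114, 127, 140. Adding 13 each time.
Track B: 62, 55, 48, 41, 34, 27. Linear: a_n = 69 − 7·n.
Track C: 25, 36, 49, 64, 81, 100. Consecutive squares n² from n = 5.
Track D: 10, 15, 21, 28, 36, 45. The triangular numbers T_4, T_5, ….
Term 33 comes from track A (its 9th entry): 179.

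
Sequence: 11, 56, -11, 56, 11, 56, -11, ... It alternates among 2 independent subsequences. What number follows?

56

Odd-indexed and even-indexed terms follow separate rules.
Subsequence A = 11, -11, 11, -11: oscillating between 11 and -11.
Subsequence B = 56, 56, 56: the constant sequence 56.
Term 8 comes from subsequence B (its 4th entry): 56.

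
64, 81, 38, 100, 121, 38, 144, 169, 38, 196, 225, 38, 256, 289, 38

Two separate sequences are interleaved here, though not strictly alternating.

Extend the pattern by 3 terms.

Reading positions in blocks of 3 reveals the pattern AAB — 2 tracks woven together.
Track A is 64, 81, 100, 121, 144, 169, 196, 225, 256, 289, which is the squares 8², 9², 10², ….
Track B is 38, 38, 38, 38, 38, which is the constant sequence 38.
The 16th slot belongs to track A; its 11th term is 324.
Position 17 → track A, term 12 = 361.
Term 18 comes from track B (its 6th entry): 38.

324, 361, 38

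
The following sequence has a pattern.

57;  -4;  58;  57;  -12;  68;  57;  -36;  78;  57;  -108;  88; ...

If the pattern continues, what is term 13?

Split by position mod 3: positions 1, 4, 7, … form one track, and each other residue class forms its own.
Track A = 57, 57, 57, 57: constant 57.
Track B = -4, -12, -36, -108: multiplying by 3 each time.
Track C = 58, 68, 78, 88: arithmetic with common difference +10.
The 13th slot belongs to track A; its 5th term is 57.

57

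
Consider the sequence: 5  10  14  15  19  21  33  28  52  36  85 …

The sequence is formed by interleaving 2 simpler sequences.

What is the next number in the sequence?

45

Split by position mod 2 into 2 tracks.
Track A: 5, 14, 19, 33, 52, 85 — Fibonacci-style (each term is the sum of the two before it).
Track B: 10, 15, 21, 28, 36 — triangular numbers n(n+1)/2 for n = 4, 5, ….
Term 12 comes from track B (its 6th entry): 45.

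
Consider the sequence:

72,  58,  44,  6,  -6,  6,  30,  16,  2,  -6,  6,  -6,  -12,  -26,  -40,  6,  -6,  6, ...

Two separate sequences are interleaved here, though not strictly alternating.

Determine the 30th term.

Reading positions in blocks of 6 reveals the pattern AAABBB — 2 tracks woven together.
Stream A: 72, 58, 44, 30, 16, 2, -12, -26, -40 — subtracting 14 each time.
Stream B: 6, -6, 6, -6, 6, -6, 6, -6, 6 — oscillating between 6 and -6.
Position 30 falls in stream B as its term 15, giving 6.

6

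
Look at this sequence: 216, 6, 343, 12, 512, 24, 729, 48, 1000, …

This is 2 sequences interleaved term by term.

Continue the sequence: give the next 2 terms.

Taking every 2nd term gives 2 separate tracks.
Subsequence A = 216, 343, 512, 729, 1000: perfect cubes starting at 6³.
Subsequence B = 6, 12, 24, 48: geometric with ratio 2.
The 10th slot belongs to subsequence B; its 5th term is 96.
Position 11 falls in subsequence A as its term 6, giving 1331.

96, 1331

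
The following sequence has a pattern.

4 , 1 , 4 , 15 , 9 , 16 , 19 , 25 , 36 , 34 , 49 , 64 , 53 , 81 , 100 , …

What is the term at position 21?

The slot pattern repeats as ABB (period 3), so there are 2 interleaved tracks.
Track A: 4, 15, 19, 34, 53 — each term equals the sum of the previous two.
Track B: 1, 4, 9, 16, 25, 36, 49, 64, 81, 100 — the squares 1², 2², 3², ….
Position 21 → track B, term 14 = 196.

196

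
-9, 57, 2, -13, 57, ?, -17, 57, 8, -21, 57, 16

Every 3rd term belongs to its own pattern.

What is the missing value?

Split by position mod 3: positions 1, 4, 7, … form one track, and each other residue class forms its own.
Subsequence A: -9, -13, -17, -21. Linear: a_n = -5 − 4·n.
Subsequence B: 57, 57, 57, 57. Always 57.
Subsequence C: 2, ?, 8, 16. Successive powers of 2.
Filling subsequence C at index 2 by its rule yields 4.

4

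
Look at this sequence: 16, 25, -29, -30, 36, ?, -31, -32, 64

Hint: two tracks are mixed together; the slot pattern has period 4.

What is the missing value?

Reading positions in blocks of 4 reveals the pattern AABB — 2 tracks woven together.
Track A: 16, 25, 36, ?, 64. Perfect squares starting at 4².
Track B: -29, -30, -31, -32. Linear: a_n = -28 − n.
Filling track A at index 4 by its rule yields 49.

49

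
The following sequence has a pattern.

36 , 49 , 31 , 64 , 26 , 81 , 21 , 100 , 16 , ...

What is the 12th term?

144

Positions 1, 3, 5, … form one subsequence and positions 2, 4, 6, … form another.
Track A: 36, 31, 26, 21, 16 — arithmetic with common difference −5.
Track B: 49, 64, 81, 100 — consecutive squares n² from n = 7.
The 12th slot belongs to track B; its 6th term is 144.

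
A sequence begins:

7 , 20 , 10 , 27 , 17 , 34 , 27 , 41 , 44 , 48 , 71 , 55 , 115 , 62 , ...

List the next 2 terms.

Split by position mod 2 into 2 tracks.
Stream A: 7, 10, 17, 27, 44, 71, 115 (each term equals the sum of the previous two).
Stream B: 20, 27, 34, 41, 48, 55, 62 (adding 7 each time).
Term 15 comes from stream A (its 8th entry): 186.
Position 16 falls in stream B as its term 8, giving 69.

186, 69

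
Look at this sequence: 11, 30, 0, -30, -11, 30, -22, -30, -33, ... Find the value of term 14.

30

Split by position mod 2 into 2 tracks.
Track A = 11, 0, -11, -22, -33: subtracting 11 each time.
Track B = 30, -30, 30, -30: oscillating between 30 and -30.
Term 14 comes from track B (its 7th entry): 30.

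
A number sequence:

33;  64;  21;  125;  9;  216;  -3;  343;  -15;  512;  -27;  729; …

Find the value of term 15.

-51

The terms cycle through 2 interleaved subsequences.
Track A: 33, 21, 9, -3, -15, -27 — arithmetic, step −12.
Track B: 64, 125, 216, 343, 512, 729 — the cubes 4³, 5³, 6³, ….
Position 15 falls in track A as its term 8, giving -51.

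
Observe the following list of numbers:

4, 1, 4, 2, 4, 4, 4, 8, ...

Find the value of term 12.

Split by position mod 2 into 2 tracks.
Track A: 4, 4, 4, 4 (constant 4).
Track B: 1, 2, 4, 8 (a geometric progression (common ratio 2)).
Position 12 falls in track B as its term 6, giving 32.

32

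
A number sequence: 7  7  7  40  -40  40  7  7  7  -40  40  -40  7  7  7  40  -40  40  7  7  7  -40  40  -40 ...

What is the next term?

Positions follow the repeating pattern AAABBB; grouping by letter gives 2 tracks.
Track A: 7, 7, 7, 7, 7, 7, 7, 7, 7, 7, 7, 7 (constant 7).
Track B: 40, -40, 40, -40, 40, -40, 40, -40, 40, -40, 40, -40 (the oscillation 40·(−1)^(n+1)).
Position 25 → track A, term 13 = 7.

7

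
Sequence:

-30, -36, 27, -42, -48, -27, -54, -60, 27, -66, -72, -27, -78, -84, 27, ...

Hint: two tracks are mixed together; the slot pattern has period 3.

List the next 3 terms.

Reading positions in blocks of 3 reveals the pattern AAB — 2 tracks woven together.
Subsequence A is -30, -36, -42, -48, -54, -60, -66, -72, -78, -84, which is arithmetic, step −6.
Subsequence B is 27, -27, 27, -27, 27, which is the oscillation 27·(−1)^(n+1).
The 16th slot belongs to subsequence A; its 11th term is -90.
Position 17 falls in subsequence A as its term 12, giving -96.
Position 18 → subsequence B, term 6 = -27.

-90, -96, -27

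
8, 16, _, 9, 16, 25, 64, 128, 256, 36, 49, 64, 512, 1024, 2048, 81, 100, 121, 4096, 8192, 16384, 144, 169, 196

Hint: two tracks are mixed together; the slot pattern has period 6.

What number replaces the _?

32

The slot pattern repeats as AAABBB (period 6), so there are 2 interleaved tracks.
Track A = 8, 16, ?, 64, 128, 256, 512, 1024, 2048, 4096, 8192, 16384: powers of 2.
Track B = 9, 16, 25, 36, 49, 64, 81, 100, 121, 144, 169, 196: consecutive squares n² from n = 3.
The gap is track A's term 3; the rule gives 32.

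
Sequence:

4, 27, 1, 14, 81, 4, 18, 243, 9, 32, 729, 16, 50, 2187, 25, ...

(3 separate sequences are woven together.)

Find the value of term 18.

36

Split by position mod 3: positions 1, 4, 7, … form one track, and each other residue class forms its own.
Stream A: 4, 14, 18, 32, 50. A Fibonacci-like recurrence a_n = a_{n-1} + a_{n-2}.
Stream B: 27, 81, 243, 729, 2187. Powers 3^3, 3^4, 3^5, ….
Stream C: 1, 4, 9, 16, 25. The squares 1², 2², 3², ….
Term 18 comes from stream C (its 6th entry): 36.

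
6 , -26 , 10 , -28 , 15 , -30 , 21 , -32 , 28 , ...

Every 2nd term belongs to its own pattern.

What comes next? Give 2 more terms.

Split by position mod 2 into 2 tracks.
Stream A: 6, 10, 15, 21, 28 (triangular numbers starting at T_3).
Stream B: -26, -28, -30, -32 (linear: a_n = -24 − 2·n).
Position 10 falls in stream B as its term 5, giving -34.
Term 11 comes from stream A (its 6th entry): 36.

-34, 36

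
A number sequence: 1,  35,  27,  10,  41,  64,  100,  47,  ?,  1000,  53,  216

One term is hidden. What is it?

125

The terms cycle through 3 interleaved subsequences.
Track A: 1, 10, 100, 1000 (powers 10^0, 10^1, 10^2, …).
Track B: 35, 41, 47, 53 (linear: a_n = 29 + 6·n).
Track C: 27, 64, ?, 216 (perfect cubes starting at 3³).
The gap is track C's term 3; the rule gives 125.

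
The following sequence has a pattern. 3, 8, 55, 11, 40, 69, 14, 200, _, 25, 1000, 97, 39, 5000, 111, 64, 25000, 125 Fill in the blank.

Taking every 3rd term gives 3 separate tracks.
Track A: 3, 11, 14, 25, 39, 64 (each term equals the sum of the previous two).
Track B: 8, 40, 200, 1000, 5000, 25000 (geometric with ratio 5).
Track C: 55, 69, ?, 97, 111, 125 (arithmetic, step +14).
Filling track C at index 3 by its rule yields 83.

83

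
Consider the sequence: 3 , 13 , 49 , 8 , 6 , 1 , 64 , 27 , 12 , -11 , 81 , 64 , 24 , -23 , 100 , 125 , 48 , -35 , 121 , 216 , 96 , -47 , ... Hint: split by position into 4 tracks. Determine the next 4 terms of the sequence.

Split by position mod 4 into 4 tracks.
Track A is 3, 6, 12, 24, 48, 96, which is geometric with ratio 2.
Track B is 13, 1, -11, -23, -35, -47, which is subtracting 12 each time.
Track C is 49, 64, 81, 100, 121, which is the squares 7², 8², 9², ….
Track D is 8, 27, 64, 125, 216, which is perfect cubes starting at 2³.
Position 23 falls in track C as its term 6, giving 144.
Position 24 falls in track D as its term 6, giving 343.
Term 25 comes from track A (its 7th entry): 192.
The 26th slot belongs to track B; its 7th term is -59.

144, 343, 192, -59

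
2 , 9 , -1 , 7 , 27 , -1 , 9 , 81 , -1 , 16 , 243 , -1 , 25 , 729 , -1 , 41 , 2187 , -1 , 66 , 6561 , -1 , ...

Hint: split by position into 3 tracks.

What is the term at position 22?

Taking every 3rd term gives 3 separate tracks.
Track A is 2, 7, 9, 16, 25, 41, 66, which is each term equals the sum of the previous two.
Track B is 9, 27, 81, 243, 729, 2187, 6561, which is geometric with ratio 3.
Track C is -1, -1, -1, -1, -1, -1, -1, which is the constant sequence -1.
Position 22 → track A, term 8 = 107.

107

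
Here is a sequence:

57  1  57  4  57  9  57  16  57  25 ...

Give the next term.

57

Taking every 2nd term gives 2 separate tracks.
Stream A = 57, 57, 57, 57, 57: always 57.
Stream B = 1, 4, 9, 16, 25: consecutive squares n² from n = 1.
Position 11 falls in stream A as its term 6, giving 57.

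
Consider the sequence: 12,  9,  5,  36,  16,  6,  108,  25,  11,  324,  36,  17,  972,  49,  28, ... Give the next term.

Read the sequence 3 terms at a time; column i is its own pattern.
Track A: 12, 36, 108, 324, 972 (multiplying by 3 each time).
Track B: 9, 16, 25, 36, 49 (the squares 3², 4², 5², …).
Track C: 5, 6, 11, 17, 28 (Fibonacci-style (each term is the sum of the two before it)).
Position 16 falls in track A as its term 6, giving 2916.

2916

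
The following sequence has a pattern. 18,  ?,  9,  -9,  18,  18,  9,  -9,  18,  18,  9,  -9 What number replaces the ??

18

The slot pattern repeats as AABB (period 4), so there are 2 interleaved tracks.
Subsequence A is 18, ?, 18, 18, 18, 18, which is the constant sequence 18.
Subsequence B is 9, -9, 9, -9, 9, -9, which is oscillating between 9 and -9.
Filling subsequence A at index 2 by its rule yields 18.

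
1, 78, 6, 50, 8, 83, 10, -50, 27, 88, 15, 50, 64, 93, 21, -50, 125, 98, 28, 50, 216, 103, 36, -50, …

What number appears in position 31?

The terms cycle through 4 interleaved subsequences.
Track A = 1, 8, 27, 64, 125, 216: consecutive cubes n³ from n = 1.
Track B = 78, 83, 88, 93, 98, 103: linear: a_n = 73 + 5·n.
Track C = 6, 10, 15, 21, 28, 36: the triangular numbers T_3, T_4, ….
Track D = 50, -50, 50, -50, 50, -50: the oscillation 50·(−1)^(n+1).
The 31st slot belongs to track C; its 8th term is 55.

55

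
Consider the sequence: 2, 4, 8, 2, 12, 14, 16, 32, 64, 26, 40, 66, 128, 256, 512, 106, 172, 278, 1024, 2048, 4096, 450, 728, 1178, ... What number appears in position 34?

Reading positions in blocks of 6 reveals the pattern AAABBB — 2 tracks woven together.
Subsequence A: 2, 4, 8, 16, 32, 64, 128, 256, 512, 1024, 2048, 4096. Successive powers of 2.
Subsequence B: 2, 12, 14, 26, 40, 66, 106, 172, 278, 450, 728, 1178. A Fibonacci-like recurrence a_n = a_{n-1} + a_{n-2}.
The 34th slot belongs to subsequence B; its 16th term is 8074.

8074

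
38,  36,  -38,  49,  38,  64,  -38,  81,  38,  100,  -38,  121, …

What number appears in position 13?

38

Odd-indexed and even-indexed terms follow separate rules.
Stream A: 38, -38, 38, -38, 38, -38. Alternating ±38.
Stream B: 36, 49, 64, 81, 100, 121. Consecutive squares n² from n = 6.
Term 13 comes from stream A (its 7th entry): 38.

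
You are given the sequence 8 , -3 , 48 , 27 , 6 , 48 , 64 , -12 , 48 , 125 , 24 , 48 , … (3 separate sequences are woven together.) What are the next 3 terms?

Read the sequence 3 terms at a time; column i is its own pattern.
Subsequence A is 8, 27, 64, 125, which is perfect cubes starting at 2³.
Subsequence B is -3, 6, -12, 24, which is geometric with ratio -2.
Subsequence C is 48, 48, 48, 48, which is the constant sequence 48.
Position 13 falls in subsequence A as its term 5, giving 216.
Position 14 falls in subsequence B as its term 5, giving -48.
Position 15 falls in subsequence C as its term 5, giving 48.

216, -48, 48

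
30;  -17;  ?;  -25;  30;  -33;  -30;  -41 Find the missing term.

-30

Odd-indexed and even-indexed terms follow separate rules.
Subsequence A: 30, ?, 30, -30 — oscillating between 30 and -30.
Subsequence B: -17, -25, -33, -41 — subtracting 8 each time.
So the missing entry in subsequence A is -30.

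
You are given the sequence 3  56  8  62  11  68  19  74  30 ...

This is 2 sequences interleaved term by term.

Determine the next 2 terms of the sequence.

Positions 1, 3, 5, … form one subsequence and positions 2, 4, 6, … form another.
Stream A is 3, 8, 11, 19, 30, which is a Fibonacci-like recurrence a_n = a_{n-1} + a_{n-2}.
Stream B is 56, 62, 68, 74, which is arithmetic, step +6.
Position 10 → stream B, term 5 = 80.
Position 11 falls in stream A as its term 6, giving 49.

80, 49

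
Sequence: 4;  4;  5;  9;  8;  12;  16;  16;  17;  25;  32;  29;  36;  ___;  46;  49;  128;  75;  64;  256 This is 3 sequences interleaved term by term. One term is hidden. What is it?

64

Taking every 3rd term gives 3 separate tracks.
Track A is 4, 9, 16, 25, 36, 49, 64, which is consecutive squares n² from n = 2.
Track B is 4, 8, 16, 32, ?, 128, 256, which is successive powers of 2.
Track C is 5, 12, 17, 29, 46, 75, which is each term equals the sum of the previous two.
Track B's pattern makes the blank 64.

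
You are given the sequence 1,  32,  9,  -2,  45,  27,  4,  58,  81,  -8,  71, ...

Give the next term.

The terms cycle through 3 interleaved subsequences.
Stream A: 1, -2, 4, -8 (a geometric progression (common ratio -2)).
Stream B: 32, 45, 58, 71 (adding 13 each time).
Stream C: 9, 27, 81 (successive powers of 3).
Position 12 falls in stream C as its term 4, giving 243.

243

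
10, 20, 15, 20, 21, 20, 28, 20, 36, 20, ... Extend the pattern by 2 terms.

45, 20

Odd-indexed and even-indexed terms follow separate rules.
Track A: 10, 15, 21, 28, 36 (the triangular numbers T_4, T_5, …).
Track B: 20, 20, 20, 20, 20 (the constant sequence 20).
Position 11 → track A, term 6 = 45.
Position 12 falls in track B as its term 6, giving 20.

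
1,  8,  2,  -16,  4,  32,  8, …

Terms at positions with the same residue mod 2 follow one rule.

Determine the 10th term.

Taking every 2nd term gives 2 separate tracks.
Track A = 1, 2, 4, 8: successive powers of 2.
Track B = 8, -16, 32: geometric, ×-2 each step.
Position 10 → track B, term 5 = 128.

128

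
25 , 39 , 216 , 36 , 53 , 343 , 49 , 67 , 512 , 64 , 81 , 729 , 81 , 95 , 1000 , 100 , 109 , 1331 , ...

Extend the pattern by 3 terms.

121, 123, 1728

Read the sequence 3 terms at a time; column i is its own pattern.
Stream A: 25, 36, 49, 64, 81, 100 — consecutive squares n² from n = 5.
Stream B: 39, 53, 67, 81, 95, 109 — linear: a_n = 25 + 14·n.
Stream C: 216, 343, 512, 729, 1000, 1331 — consecutive cubes n³ from n = 6.
Position 19 → stream A, term 7 = 121.
Position 20 falls in stream B as its term 7, giving 123.
Position 21 → stream C, term 7 = 1728.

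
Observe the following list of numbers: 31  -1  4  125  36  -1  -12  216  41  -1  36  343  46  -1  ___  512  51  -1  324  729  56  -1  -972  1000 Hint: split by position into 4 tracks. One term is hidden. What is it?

-108

The terms cycle through 4 interleaved subsequences.
Subsequence A: 31, 36, 41, 46, 51, 56. Arithmetic, step +5.
Subsequence B: -1, -1, -1, -1, -1, -1. Constant -1.
Subsequence C: 4, -12, 36, ?, 324, -972. A geometric progression (common ratio -3).
Subsequence D: 125, 216, 343, 512, 729, 1000. Perfect cubes starting at 5³.
The gap is subsequence C's term 4; the rule gives -108.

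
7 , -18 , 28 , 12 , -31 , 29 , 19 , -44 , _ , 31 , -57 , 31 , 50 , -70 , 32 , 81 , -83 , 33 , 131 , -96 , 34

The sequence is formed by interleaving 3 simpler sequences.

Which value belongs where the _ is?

Read the sequence 3 terms at a time; column i is its own pattern.
Track A: 7, 12, 19, 31, 50, 81, 131 (each term equals the sum of the previous two).
Track B: -18, -31, -44, -57, -70, -83, -96 (arithmetic with common difference −13).
Track C: 28, 29, ?, 31, 32, 33, 34 (linear: a_n = 27 + n).
Filling track C at index 3 by its rule yields 30.

30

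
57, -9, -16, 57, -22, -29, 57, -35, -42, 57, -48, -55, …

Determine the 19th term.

57

Read the sequence 3 terms at a time; column i is its own pattern.
Track A = 57, 57, 57, 57: the constant sequence 57.
Track B = -9, -22, -35, -48: arithmetic with common difference −13.
Track C = -16, -29, -42, -55: linear: a_n = -3 − 13·n.
Position 19 → track A, term 7 = 57.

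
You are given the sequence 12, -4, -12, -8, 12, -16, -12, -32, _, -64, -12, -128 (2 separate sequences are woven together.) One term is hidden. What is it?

Positions 1, 3, 5, … form one subsequence and positions 2, 4, 6, … form another.
Stream A: 12, -12, 12, -12, ?, -12. The oscillation 12·(−1)^(n+1).
Stream B: -4, -8, -16, -32, -64, -128. Multiplying by 2 each time.
So the missing entry in stream A is 12.

12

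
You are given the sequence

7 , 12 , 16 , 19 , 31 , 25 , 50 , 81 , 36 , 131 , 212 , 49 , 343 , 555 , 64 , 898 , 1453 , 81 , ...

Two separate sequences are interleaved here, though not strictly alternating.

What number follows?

2351

Reading positions in blocks of 3 reveals the pattern AAB — 2 tracks woven together.
Subsequence A: 7, 12, 19, 31, 50, 81, 131, 212, 343, 555, 898, 1453 (each term equals the sum of the previous two).
Subsequence B: 16, 25, 36, 49, 64, 81 (consecutive squares n² from n = 4).
The 19th slot belongs to subsequence A; its 13th term is 2351.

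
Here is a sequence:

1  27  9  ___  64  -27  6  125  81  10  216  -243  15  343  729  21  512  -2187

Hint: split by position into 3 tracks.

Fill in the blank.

Split by position mod 3 into 3 tracks.
Subsequence A: 1, ?, 6, 10, 15, 21 (triangular numbers starting at T_1).
Subsequence B: 27, 64, 125, 216, 343, 512 (the cubes 3³, 4³, 5³, …).
Subsequence C: 9, -27, 81, -243, 729, -2187 (geometric, ×-3 each step).
So the missing entry in subsequence A is 3.

3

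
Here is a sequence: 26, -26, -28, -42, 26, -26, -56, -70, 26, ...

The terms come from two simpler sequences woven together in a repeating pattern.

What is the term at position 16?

Positions follow the repeating pattern AABB; grouping by letter gives 2 tracks.
Track A is 26, -26, 26, -26, 26, which is alternating ±26.
Track B is -28, -42, -56, -70, which is subtracting 14 each time.
Term 16 comes from track B (its 8th entry): -126.

-126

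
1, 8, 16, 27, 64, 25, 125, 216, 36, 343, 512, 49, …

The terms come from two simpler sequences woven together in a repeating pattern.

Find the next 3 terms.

Reading positions in blocks of 3 reveals the pattern AAB — 2 tracks woven together.
Stream A: 1, 8, 27, 64, 125, 216, 343, 512 — the cubes 1³, 2³, 3³, ….
Stream B: 16, 25, 36, 49 — consecutive squares n² from n = 4.
Term 13 comes from stream A (its 9th entry): 729.
Position 14 → stream A, term 10 = 1000.
Position 15 → stream B, term 5 = 64.

729, 1000, 64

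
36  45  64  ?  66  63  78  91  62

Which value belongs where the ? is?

Positions follow the repeating pattern AAB; grouping by letter gives 2 tracks.
Track A is 36, 45, ?, 66, 78, 91, which is the triangular numbers T_8, T_9, ….
Track B is 64, 63, 62, which is arithmetic with common difference −1.
Track A's pattern makes the blank 55.

55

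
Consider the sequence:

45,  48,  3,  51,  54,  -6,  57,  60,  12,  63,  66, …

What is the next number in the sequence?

The slot pattern repeats as AAB (period 3), so there are 2 interleaved tracks.
Stream A: 45, 48, 51, 54, 57, 60, 63, 66. Arithmetic with common difference +3.
Stream B: 3, -6, 12. Geometric, ×-2 each step.
Term 12 comes from stream B (its 4th entry): -24.

-24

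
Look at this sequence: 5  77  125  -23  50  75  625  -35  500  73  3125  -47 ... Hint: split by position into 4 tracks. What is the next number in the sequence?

5000

The terms cycle through 4 interleaved subsequences.
Track A: 5, 50, 500 (geometric with ratio 10).
Track B: 77, 75, 73 (linear: a_n = 79 − 2·n).
Track C: 125, 625, 3125 (powers 5^3, 5^4, 5^5, …).
Track D: -23, -35, -47 (linear: a_n = -11 − 12·n).
Position 13 falls in track A as its term 4, giving 5000.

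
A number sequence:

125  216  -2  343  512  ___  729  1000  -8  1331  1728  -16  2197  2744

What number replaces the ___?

The slot pattern repeats as AAB (period 3), so there are 2 interleaved tracks.
Track A is 125, 216, 343, 512, 729, 1000, 1331, 1728, 2197, 2744, which is perfect cubes starting at 5³.
Track B is -2, ?, -8, -16, which is a geometric progression (common ratio 2).
The gap is track B's term 2; the rule gives -4.

-4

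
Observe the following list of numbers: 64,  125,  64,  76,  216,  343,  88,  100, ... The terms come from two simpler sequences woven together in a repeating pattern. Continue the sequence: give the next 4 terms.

512, 729, 112, 124

Reading positions in blocks of 4 reveals the pattern AABB — 2 tracks woven together.
Subsequence A: 64, 125, 216, 343 — the cubes 4³, 5³, 6³, ….
Subsequence B: 64, 76, 88, 100 — adding 12 each time.
Term 9 comes from subsequence A (its 5th entry): 512.
Term 10 comes from subsequence A (its 6th entry): 729.
Term 11 comes from subsequence B (its 5th entry): 112.
Position 12 → subsequence B, term 6 = 124.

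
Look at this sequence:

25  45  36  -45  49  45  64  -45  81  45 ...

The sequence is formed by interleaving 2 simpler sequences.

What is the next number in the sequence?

100

Split by position mod 2 into 2 tracks.
Track A: 25, 36, 49, 64, 81 (the squares 5², 6², 7², …).
Track B: 45, -45, 45, -45, 45 (alternating ±45).
Position 11 → track A, term 6 = 100.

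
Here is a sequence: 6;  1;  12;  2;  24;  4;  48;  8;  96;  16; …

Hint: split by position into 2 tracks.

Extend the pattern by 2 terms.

192, 32

The terms cycle through 2 interleaved subsequences.
Track A is 6, 12, 24, 48, 96, which is multiplying by 2 each time.
Track B is 1, 2, 4, 8, 16, which is successive powers of 2.
The 11th slot belongs to track A; its 6th term is 192.
Position 12 → track B, term 6 = 32.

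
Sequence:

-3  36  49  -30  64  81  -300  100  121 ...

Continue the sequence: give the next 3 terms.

Positions follow the repeating pattern ABB; grouping by letter gives 2 tracks.
Subsequence A: -3, -30, -300 — multiplying by 10 each time.
Subsequence B: 36, 49, 64, 81, 100, 121 — perfect squares starting at 6².
The 10th slot belongs to subsequence A; its 4th term is -3000.
Term 11 comes from subsequence B (its 7th entry): 144.
Position 12 falls in subsequence B as its term 8, giving 169.

-3000, 144, 169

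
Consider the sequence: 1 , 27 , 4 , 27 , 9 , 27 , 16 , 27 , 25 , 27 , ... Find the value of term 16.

27

Taking every 2nd term gives 2 separate tracks.
Subsequence A is 1, 4, 9, 16, 25, which is consecutive squares n² from n = 1.
Subsequence B is 27, 27, 27, 27, 27, which is constant 27.
Term 16 comes from subsequence B (its 8th entry): 27.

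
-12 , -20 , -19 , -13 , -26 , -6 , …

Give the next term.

-33

Taking every 2nd term gives 2 separate tracks.
Track A: -12, -19, -26 — linear: a_n = -5 − 7·n.
Track B: -20, -13, -6 — arithmetic with common difference +7.
Position 7 → track A, term 4 = -33.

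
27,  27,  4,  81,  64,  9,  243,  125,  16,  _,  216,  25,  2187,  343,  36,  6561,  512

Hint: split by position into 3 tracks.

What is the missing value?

729

The terms cycle through 3 interleaved subsequences.
Stream A = 27, 81, 243, ?, 2187, 6561: powers of 3.
Stream B = 27, 64, 125, 216, 343, 512: the cubes 3³, 4³, 5³, ….
Stream C = 4, 9, 16, 25, 36: the squares 2², 3², 4², ….
Filling stream A at index 4 by its rule yields 729.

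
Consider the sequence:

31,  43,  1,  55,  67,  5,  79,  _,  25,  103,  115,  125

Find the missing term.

91

Positions follow the repeating pattern AAB; grouping by letter gives 2 tracks.
Stream A: 31, 43, 55, 67, 79, ?, 103, 115 (linear: a_n = 19 + 12·n).
Stream B: 1, 5, 25, 125 (powers 5^0, 5^1, 5^2, …).
The gap is stream A's term 6; the rule gives 91.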